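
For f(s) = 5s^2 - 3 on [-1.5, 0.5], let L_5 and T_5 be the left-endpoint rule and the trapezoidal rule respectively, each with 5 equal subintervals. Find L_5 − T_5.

L_5 = 2.1.
T_5 = 0.1.
L_5 − T_5 = 2.

2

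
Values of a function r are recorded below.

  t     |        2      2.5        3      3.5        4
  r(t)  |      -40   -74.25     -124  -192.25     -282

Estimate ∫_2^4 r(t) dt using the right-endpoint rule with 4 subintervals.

Δt = 0.5.
Sum = 0.5·[(-74.25) + (-124) + (-192.25) + (-282)] = -336.25.

-336.25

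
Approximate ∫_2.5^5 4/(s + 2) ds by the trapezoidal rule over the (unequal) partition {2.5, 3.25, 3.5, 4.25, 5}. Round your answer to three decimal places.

Subinterval widths: 0.75, 0.25, 0.75, 0.75.
f(2.5) = 8/9, f(3.25) = 16/21, f(3.5) = 8/11, f(4.25) = 0.64, f(5) = 4/7.
On each subinterval the trapezoid contributes (Δs_i/2)·[f(s_{i-1}) + f(s_i)].
Sum ≈ 1.772.

1.772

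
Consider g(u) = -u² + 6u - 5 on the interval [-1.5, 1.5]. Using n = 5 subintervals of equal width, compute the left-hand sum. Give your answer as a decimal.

-22.83

Δu = (1.5 − (-1.5))/5 = 0.6.
Left endpoints: -1.5, -0.9, -0.3, 0.3, 0.9.
g(-1.5) = -16.25, g(-0.9) = -11.21, g(-0.3) = -6.89, g(0.3) = -3.29, g(0.9) = -0.41.
Sum = Δu · [g(-1.5) + g(-0.9) + g(-0.3) + g(0.3) + g(0.9)].
Sum = -22.83.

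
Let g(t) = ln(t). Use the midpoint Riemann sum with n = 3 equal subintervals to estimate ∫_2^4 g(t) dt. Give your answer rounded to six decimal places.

2.163462

Δt = (4 − 2)/3 = 2/3.
Midpoints: 7/3, 3, 11/3.
g(7/3) ≈ 0.847298, g(3) ≈ 1.098612, g(11/3) ≈ 1.299283.
Sum = Δt · [g(7/3) + g(3) + g(11/3)].
Sum ≈ 2.163462.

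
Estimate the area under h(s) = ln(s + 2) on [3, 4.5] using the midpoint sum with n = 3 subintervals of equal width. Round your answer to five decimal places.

2.62000

Δs = (4.5 − 3)/3 = 0.5.
Midpoints: 3.25, 3.75, 4.25.
h(3.25) ≈ 1.65823, h(3.75) ≈ 1.74920, h(4.25) ≈ 1.83258.
Sum = Δs · [h(3.25) + h(3.75) + h(4.25)].
Sum ≈ 2.62000.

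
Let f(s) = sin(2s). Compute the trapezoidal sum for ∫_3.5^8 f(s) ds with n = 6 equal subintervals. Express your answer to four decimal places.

0.6890

Δs = (8 − 3.5)/6 = 0.75.
f(3.5) ≈ 0.6570, f(4.25) ≈ 0.7985, f(5) ≈ -0.5440, f(5.75) ≈ -0.8755, f(6.5) ≈ 0.4202, f(7.25) ≈ 0.9349, f(8) ≈ -0.2879.
T_6 = (Δs/2)·[f(s_0) + 2f(s_1) + ... + 2f(s_{5}) + f(s_6)].
Sum ≈ 0.6890.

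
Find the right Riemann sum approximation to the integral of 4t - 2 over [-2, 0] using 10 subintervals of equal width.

-11.2

Δt = (0 − (-2))/10 = 0.2.
Right endpoints: -1.8, -1.6, -1.4, -1.2, -1, -0.8, -0.6, -0.4, -0.2, 0.
f(-1.8) = -9.2, f(-1.6) = -8.4, f(-1.4) = -7.6, f(-1.2) = -6.8, f(-1) = -6, f(-0.8) = -5.2, f(-0.6) = -4.4, f(-0.4) = -3.6, f(-0.2) = -2.8, f(0) = -2.
Sum = Δt · [f(-1.8) + f(-1.6) + f(-1.4) + ...].
Sum = -11.2.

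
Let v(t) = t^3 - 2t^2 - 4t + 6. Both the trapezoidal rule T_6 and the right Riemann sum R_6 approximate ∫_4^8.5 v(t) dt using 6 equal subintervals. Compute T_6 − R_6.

-157.359375

T_6 = 795.83203125.
R_6 = 953.19140625.
T_6 − R_6 = -157.359375.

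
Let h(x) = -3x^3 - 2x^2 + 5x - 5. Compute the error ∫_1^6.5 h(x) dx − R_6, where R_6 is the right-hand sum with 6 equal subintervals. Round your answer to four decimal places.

Exact integral: ∫_1^6.5 h(x) dx ≈ -1444.838542.
R_6 ≈ -1873.817853.
Error ≈ -1444.838542 − (-1873.817853) ≈ 428.9793.

428.9793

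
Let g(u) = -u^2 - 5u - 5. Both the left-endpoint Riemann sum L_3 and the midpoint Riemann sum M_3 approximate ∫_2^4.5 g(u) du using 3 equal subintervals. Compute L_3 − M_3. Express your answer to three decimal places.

L_3 ≈ -69.14352.
M_3 ≈ -80.68866.
L_3 − M_3 ≈ 11.545.

11.545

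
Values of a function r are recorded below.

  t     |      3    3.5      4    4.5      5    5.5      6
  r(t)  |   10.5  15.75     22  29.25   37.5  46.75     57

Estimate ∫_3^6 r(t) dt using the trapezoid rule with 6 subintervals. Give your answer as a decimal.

92.5

Δt = 0.5.
T_6 = (0.5/2)·[10.5 + 2·15.75 + 2·22 + 2·29.25 + 2·37.5 + 2·46.75 + 57] = 92.5.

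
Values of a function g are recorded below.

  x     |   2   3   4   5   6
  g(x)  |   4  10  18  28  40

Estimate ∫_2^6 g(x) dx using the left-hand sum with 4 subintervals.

60

Δx = 1.
Sum = 1·[4 + 10 + 18 + 28] = 60.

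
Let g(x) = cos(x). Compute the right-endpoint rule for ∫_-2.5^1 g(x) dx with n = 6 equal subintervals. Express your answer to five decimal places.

Δx = (1 − (-2.5))/6 = 7/12.
Right endpoints: -23/12, -4/3, -0.75, -1/6, 5/12, 1.
g(-23/12) ≈ -0.33902, g(-4/3) ≈ 0.23524, g(-0.75) ≈ 0.73169, g(-1/6) ≈ 0.98614, g(5/12) ≈ 0.91444, g(1) ≈ 0.54030.
Sum = Δx · [g(-23/12) + g(-4/3) + g(-0.75) + ...].
Sum ≈ 1.79013.

1.79013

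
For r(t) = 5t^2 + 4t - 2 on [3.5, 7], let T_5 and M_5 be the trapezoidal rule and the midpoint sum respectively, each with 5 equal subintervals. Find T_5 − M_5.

T_5 = 568.1375.
M_5 = 565.99375.
T_5 − M_5 = 2.14375.

2.14375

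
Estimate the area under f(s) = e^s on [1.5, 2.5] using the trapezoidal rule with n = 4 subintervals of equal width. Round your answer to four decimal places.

7.7409

Δs = (2.5 − 1.5)/4 = 0.25.
f(1.5) ≈ 4.4817, f(1.75) ≈ 5.7546, f(2) ≈ 7.3891, f(2.25) ≈ 9.4877, f(2.5) ≈ 12.1825.
T_4 = (Δs/2)·[f(s_0) + 2f(s_1) + 2f(s_2) + 2f(s_3) + f(s_4)].
Sum ≈ 7.7409.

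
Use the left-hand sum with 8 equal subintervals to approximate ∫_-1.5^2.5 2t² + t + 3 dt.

24

Δt = (2.5 − (-1.5))/8 = 0.5.
Left endpoints: -1.5, -1, -0.5, 0, 0.5, 1, 1.5, 2.
f(-1.5) = 6, f(-1) = 4, f(-0.5) = 3, f(0) = 3, f(0.5) = 4, f(1) = 6, f(1.5) = 9, f(2) = 13.
Sum = Δt · [f(-1.5) + f(-1) + f(-0.5) + ...].
Sum = 24.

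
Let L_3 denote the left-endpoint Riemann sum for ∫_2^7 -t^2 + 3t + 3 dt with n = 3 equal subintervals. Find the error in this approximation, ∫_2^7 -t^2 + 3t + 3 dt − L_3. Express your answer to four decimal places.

-22.6852

Exact integral: ∫_2^7 f(t) dt ≈ -29.166667.
L_3 ≈ -6.481481.
Error ≈ -29.166667 − (-6.481481) ≈ -22.6852.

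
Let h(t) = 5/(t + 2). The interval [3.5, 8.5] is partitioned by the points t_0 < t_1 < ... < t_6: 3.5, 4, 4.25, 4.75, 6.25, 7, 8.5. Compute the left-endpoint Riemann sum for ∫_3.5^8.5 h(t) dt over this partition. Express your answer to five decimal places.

3.46187

Subinterval widths: 0.5, 0.25, 0.5, 1.5, 0.75, 1.5.
Left endpoints: 3.5, 4, 4.25, 4.75, 6.25, 7.
h(3.5) = 10/11, h(4) = 5/6, h(4.25) = 0.8, h(4.75) = 20/27, h(6.25) = 20/33, h(7) = 5/9.
Sum = Σ Δt_i · h(t_i).
Sum ≈ 3.46187.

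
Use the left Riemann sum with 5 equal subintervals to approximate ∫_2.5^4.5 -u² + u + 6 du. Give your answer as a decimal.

-3.82

Δu = (4.5 − 2.5)/5 = 0.4.
Left endpoints: 2.5, 2.9, 3.3, 3.7, 4.1.
f(2.5) = 2.25, f(2.9) = 0.49, f(3.3) = -1.59, f(3.7) = -3.99, f(4.1) = -6.71.
Sum = Δu · [f(2.5) + f(2.9) + f(3.3) + f(3.7) + f(4.1)].
Sum = -3.82.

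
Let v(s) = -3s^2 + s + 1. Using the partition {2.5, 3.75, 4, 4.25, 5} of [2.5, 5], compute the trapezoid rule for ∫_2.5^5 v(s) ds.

-98.703125

Subinterval widths: 1.25, 0.25, 0.25, 0.75.
v(2.5) = -15.25, v(3.75) = -37.4375, v(4) = -43, v(4.25) = -48.9375, v(5) = -69.
On each subinterval the trapezoid contributes (Δs_i/2)·[v(s_{i-1}) + v(s_i)].
Sum = -98.703125.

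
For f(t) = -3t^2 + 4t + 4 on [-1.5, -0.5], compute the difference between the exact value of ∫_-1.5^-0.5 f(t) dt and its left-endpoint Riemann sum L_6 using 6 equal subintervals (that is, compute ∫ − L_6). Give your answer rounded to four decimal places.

Exact integral: ∫_-1.5^-0.5 f(t) dt = -3.25.
L_6 ≈ -4.097222.
Error ≈ -3.25 − (-4.097222) ≈ 0.8472.

0.8472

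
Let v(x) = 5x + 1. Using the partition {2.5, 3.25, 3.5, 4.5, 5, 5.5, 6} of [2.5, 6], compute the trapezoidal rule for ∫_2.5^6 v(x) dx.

Subinterval widths: 0.75, 0.25, 1, 0.5, 0.5, 0.5.
v(2.5) = 13.5, v(3.25) = 17.25, v(3.5) = 18.5, v(4.5) = 23.5, v(5) = 26, v(5.5) = 28.5, v(6) = 31.
On each subinterval the trapezoid contributes (Δx_i/2)·[v(x_{i-1}) + v(x_i)].
Sum = 77.875.

77.875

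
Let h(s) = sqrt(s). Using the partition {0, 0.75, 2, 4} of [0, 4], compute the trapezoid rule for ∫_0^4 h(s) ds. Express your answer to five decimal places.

Subinterval widths: 0.75, 1.25, 2.
h(0) ≈ 0.00000, h(0.75) ≈ 0.86603, h(2) ≈ 1.41421, h(4) ≈ 2.00000.
On each subinterval the trapezoid contributes (Δs_i/2)·[h(s_{i-1}) + h(s_i)].
Sum ≈ 5.16412.

5.16412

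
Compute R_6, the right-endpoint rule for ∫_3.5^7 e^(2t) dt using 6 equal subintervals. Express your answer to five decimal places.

1017837.27056

Δt = (7 − 3.5)/6 = 7/12.
Right endpoints: 49/12, 14/3, 5.25, 35/6, 77/12, 7.
f(49/12) ≈ 3521.58576, f(14/3) ≈ 11308.76461, f(5.25) ≈ 36315.50267, f(35/6) ≈ 116618.90400, f(77/12) ≈ 374494.85118, f(7) ≈ 1202604.28416.
Sum = Δt · [f(49/12) + f(14/3) + f(5.25) + ...].
Sum ≈ 1017837.27056.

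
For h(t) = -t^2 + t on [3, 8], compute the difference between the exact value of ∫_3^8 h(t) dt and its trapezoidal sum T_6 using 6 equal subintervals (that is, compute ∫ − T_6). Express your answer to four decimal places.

0.5787

Exact integral: ∫_3^8 h(t) dt ≈ -134.166667.
T_6 ≈ -134.745370.
Error ≈ -134.166667 − (-134.745370) ≈ 0.5787.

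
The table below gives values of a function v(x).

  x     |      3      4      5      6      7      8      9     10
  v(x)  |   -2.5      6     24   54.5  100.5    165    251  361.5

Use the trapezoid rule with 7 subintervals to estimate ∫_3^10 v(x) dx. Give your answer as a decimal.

Δx = 1.
T_7 = (1/2)·[(-2.5) + 2·6 + 2·24 + 2·54.5 + 2·100.5 + 2·165 + 2·251 + 361.5] = 780.5.

780.5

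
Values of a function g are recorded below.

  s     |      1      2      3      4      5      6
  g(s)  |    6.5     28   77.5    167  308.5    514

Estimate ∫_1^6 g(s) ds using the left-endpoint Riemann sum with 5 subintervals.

Δs = 1.
Sum = 1·[6.5 + 28 + 77.5 + 167 + 308.5] = 587.5.

587.5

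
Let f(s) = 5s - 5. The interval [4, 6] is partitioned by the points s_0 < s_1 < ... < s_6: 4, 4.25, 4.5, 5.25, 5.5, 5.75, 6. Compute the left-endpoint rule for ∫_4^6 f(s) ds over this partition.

Subinterval widths: 0.25, 0.25, 0.75, 0.25, 0.25, 0.25.
Left endpoints: 4, 4.25, 4.5, 5.25, 5.5, 5.75.
f(4) = 15, f(4.25) = 16.25, f(4.5) = 17.5, f(5.25) = 21.25, f(5.5) = 22.5, f(5.75) = 23.75.
Sum = Σ Δs_i · f(s_i).
Sum = 37.8125.

37.8125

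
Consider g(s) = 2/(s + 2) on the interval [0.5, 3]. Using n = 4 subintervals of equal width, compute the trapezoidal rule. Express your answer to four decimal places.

1.3940

Δs = (3 − 0.5)/4 = 0.625.
g(0.5) = 0.8, g(1.125) = 0.64, g(1.75) = 8/15, g(2.375) = 16/35, g(3) = 0.4.
T_4 = (Δs/2)·[g(s_0) + 2g(s_1) + 2g(s_2) + 2g(s_3) + g(s_4)].
Sum ≈ 1.3940.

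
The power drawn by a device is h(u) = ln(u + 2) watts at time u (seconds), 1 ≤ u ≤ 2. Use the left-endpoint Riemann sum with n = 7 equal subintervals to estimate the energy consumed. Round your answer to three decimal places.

1.229

Δu = (2 − 1)/7 = 1/7.
Left endpoints: 1, 8/7, 9/7, 10/7, 11/7, 12/7, 13/7.
h(1) ≈ 1.099, h(8/7) ≈ 1.145, h(9/7) ≈ 1.190, h(10/7) ≈ 1.232, h(11/7) ≈ 1.273, h(12/7) ≈ 1.312, h(13/7) ≈ 1.350.
Sum = Δu · [h(1) + h(8/7) + h(9/7) + ...].
Sum ≈ 1.229.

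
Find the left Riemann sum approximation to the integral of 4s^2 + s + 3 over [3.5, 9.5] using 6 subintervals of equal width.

988

Δs = (9.5 − 3.5)/6 = 1.
Left endpoints: 3.5, 4.5, 5.5, 6.5, 7.5, 8.5.
f(3.5) = 55.5, f(4.5) = 88.5, f(5.5) = 129.5, f(6.5) = 178.5, f(7.5) = 235.5, f(8.5) = 300.5.
Sum = Δs · [f(3.5) + f(4.5) + f(5.5) + ...].
Sum = 988.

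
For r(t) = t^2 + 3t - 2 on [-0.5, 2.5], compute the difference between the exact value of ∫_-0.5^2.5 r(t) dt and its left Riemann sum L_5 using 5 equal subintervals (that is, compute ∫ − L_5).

Exact integral: ∫_-0.5^2.5 r(t) dt = 8.25.
L_5 = 3.93.
Error = 8.25 − 3.93 = 4.32.

4.32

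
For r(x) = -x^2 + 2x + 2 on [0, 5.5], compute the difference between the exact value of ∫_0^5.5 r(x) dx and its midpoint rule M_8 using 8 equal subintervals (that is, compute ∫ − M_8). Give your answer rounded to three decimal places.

-0.217

Exact integral: ∫_0^5.5 r(x) dx ≈ -14.20833.
M_8 ≈ -13.99170.
Error ≈ -14.20833 − (-13.99170) ≈ -0.217.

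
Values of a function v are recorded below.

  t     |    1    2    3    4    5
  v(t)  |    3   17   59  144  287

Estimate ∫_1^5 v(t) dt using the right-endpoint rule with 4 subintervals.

507

Δt = 1.
Sum = 1·[17 + 59 + 144 + 287] = 507.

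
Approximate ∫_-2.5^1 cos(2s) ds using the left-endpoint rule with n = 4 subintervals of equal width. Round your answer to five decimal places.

0.28803

Δs = (1 − (-2.5))/4 = 0.875.
Left endpoints: -2.5, -1.625, -0.75, 0.125.
f(-2.5) ≈ 0.28366, f(-1.625) ≈ -0.99413, f(-0.75) ≈ 0.07074, f(0.125) ≈ 0.96891.
Sum = Δs · [f(-2.5) + f(-1.625) + f(-0.75) + f(0.125)].
Sum ≈ 0.28803.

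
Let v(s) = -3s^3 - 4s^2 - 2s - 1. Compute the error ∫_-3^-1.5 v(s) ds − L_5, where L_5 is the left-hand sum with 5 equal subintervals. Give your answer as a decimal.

-7.396875

Exact integral: ∫_-3^-1.5 v(s) ds = 30.703125.
L_5 = 38.1.
Error = 30.703125 − 38.1 = -7.396875.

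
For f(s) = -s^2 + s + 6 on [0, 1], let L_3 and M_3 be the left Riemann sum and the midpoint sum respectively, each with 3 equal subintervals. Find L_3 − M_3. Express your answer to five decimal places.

-0.02778

L_3 ≈ 6.1481481.
M_3 ≈ 6.1759259.
L_3 − M_3 ≈ -0.02778.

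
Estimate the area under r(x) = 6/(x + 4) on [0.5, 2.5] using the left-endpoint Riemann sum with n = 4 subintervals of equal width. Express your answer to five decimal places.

2.31212

Δx = (2.5 − 0.5)/4 = 0.5.
Left endpoints: 0.5, 1, 1.5, 2.
r(0.5) = 4/3, r(1) = 1.2, r(1.5) = 12/11, r(2) = 1.
Sum = Δx · [r(0.5) + r(1) + r(1.5) + r(2)].
Sum ≈ 2.31212.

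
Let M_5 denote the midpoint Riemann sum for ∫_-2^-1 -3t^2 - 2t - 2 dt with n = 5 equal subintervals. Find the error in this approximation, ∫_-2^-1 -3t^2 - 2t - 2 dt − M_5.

-0.01

Exact integral: ∫_-2^-1 f(t) dt = -6.
M_5 = -5.99.
Error = -6 − (-5.99) = -0.01.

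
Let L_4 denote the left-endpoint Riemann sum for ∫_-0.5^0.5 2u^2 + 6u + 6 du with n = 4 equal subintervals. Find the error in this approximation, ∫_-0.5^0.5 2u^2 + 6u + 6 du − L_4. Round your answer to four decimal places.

0.7292

Exact integral: ∫_-0.5^0.5 f(u) du ≈ 6.166667.
L_4 = 5.4375.
Error ≈ 6.166667 − 5.4375 ≈ 0.7292.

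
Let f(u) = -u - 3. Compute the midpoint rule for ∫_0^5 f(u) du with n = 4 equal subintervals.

Δu = (5 − 0)/4 = 1.25.
Midpoints: 0.625, 1.875, 3.125, 4.375.
f(0.625) = -3.625, f(1.875) = -4.875, f(3.125) = -6.125, f(4.375) = -7.375.
Sum = Δu · [f(0.625) + f(1.875) + f(3.125) + f(4.375)].
Sum = -27.5.

-27.5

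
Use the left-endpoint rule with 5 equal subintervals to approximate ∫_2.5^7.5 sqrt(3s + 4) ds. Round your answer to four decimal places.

Δs = (7.5 − 2.5)/5 = 1.
Left endpoints: 2.5, 3.5, 4.5, 5.5, 6.5.
f(2.5) ≈ 3.3912, f(3.5) ≈ 3.8079, f(4.5) ≈ 4.1833, f(5.5) ≈ 4.5277, f(6.5) ≈ 4.8477.
Sum = Δs · [f(2.5) + f(3.5) + f(4.5) + f(5.5) + f(6.5)].
Sum ≈ 20.7577.

20.7577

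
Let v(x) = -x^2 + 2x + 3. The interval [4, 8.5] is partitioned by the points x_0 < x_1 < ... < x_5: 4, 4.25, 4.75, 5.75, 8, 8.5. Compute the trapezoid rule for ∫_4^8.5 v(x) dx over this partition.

-115.734375

Subinterval widths: 0.25, 0.5, 1, 2.25, 0.5.
v(4) = -5, v(4.25) = -6.5625, v(4.75) = -10.0625, v(5.75) = -18.5625, v(8) = -45, v(8.5) = -52.25.
On each subinterval the trapezoid contributes (Δx_i/2)·[v(x_{i-1}) + v(x_i)].
Sum = -115.734375.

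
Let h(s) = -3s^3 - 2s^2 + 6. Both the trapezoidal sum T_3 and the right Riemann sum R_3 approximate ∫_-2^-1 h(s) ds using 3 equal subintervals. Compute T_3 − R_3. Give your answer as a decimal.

2.5

T_3 ≈ 12.79630.
R_3 ≈ 10.29630.
T_3 − R_3 = 2.5.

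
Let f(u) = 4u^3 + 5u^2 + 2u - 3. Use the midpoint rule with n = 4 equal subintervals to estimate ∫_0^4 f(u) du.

357

Δu = (4 − 0)/4 = 1.
Midpoints: 0.5, 1.5, 2.5, 3.5.
f(0.5) = -0.25, f(1.5) = 24.75, f(2.5) = 95.75, f(3.5) = 236.75.
Sum = Δu · [f(0.5) + f(1.5) + f(2.5) + f(3.5)].
Sum = 357.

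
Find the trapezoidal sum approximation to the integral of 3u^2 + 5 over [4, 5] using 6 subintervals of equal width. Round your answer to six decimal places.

66.013889

Δu = (5 − 4)/6 = 1/6.
f(4) = 53, f(25/6) = 685/12, f(13/3) = 184/3, f(4.5) = 65.75, f(14/3) = 211/3, f(29/6) = 901/12, f(5) = 80.
T_6 = (Δu/2)·[f(u_0) + 2f(u_1) + ... + 2f(u_{5}) + f(u_6)].
Sum ≈ 66.013889.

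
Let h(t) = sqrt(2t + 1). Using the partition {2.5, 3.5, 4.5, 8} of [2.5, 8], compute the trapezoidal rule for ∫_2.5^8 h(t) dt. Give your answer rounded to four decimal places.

Subinterval widths: 1, 1, 3.5.
h(2.5) ≈ 2.4495, h(3.5) ≈ 2.8284, h(4.5) ≈ 3.1623, h(8) ≈ 4.1231.
On each subinterval the trapezoid contributes (Δt_i/2)·[h(t_{i-1}) + h(t_i)].
Sum ≈ 18.3837.

18.3837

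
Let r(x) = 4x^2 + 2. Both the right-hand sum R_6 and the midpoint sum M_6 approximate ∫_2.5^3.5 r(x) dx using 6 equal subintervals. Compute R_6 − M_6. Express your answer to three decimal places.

2.028

R_6 ≈ 40.35185.
M_6 ≈ 38.32407.
R_6 − M_6 ≈ 2.028.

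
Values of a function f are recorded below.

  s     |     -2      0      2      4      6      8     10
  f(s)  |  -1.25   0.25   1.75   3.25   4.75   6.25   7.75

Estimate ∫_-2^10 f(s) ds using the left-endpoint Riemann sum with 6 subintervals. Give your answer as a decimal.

30

Δs = 2.
Sum = 2·[(-1.25) + 0.25 + 1.75 + 3.25 + 4.75 + 6.25] = 30.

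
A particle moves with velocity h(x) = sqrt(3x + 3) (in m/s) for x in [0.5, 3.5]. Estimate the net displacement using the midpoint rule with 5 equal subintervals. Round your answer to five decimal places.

Δx = (3.5 − 0.5)/5 = 0.6.
Midpoints: 0.8, 1.4, 2, 2.6, 3.2.
h(0.8) ≈ 2.32379, h(1.4) ≈ 2.68328, h(2) ≈ 3.00000, h(2.6) ≈ 3.28634, h(3.2) ≈ 3.54965.
Sum = Δx · [h(0.8) + h(1.4) + h(2) + h(2.6) + h(3.2)].
Sum ≈ 8.90583.

8.90583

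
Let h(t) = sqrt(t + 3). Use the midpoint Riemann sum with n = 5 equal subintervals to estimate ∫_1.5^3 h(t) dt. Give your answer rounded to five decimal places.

3.43412

Δt = (3 − 1.5)/5 = 0.3.
Midpoints: 1.65, 1.95, 2.25, 2.55, 2.85.
h(1.65) ≈ 2.15639, h(1.95) ≈ 2.22486, h(2.25) ≈ 2.29129, h(2.55) ≈ 2.35584, h(2.85) ≈ 2.41868.
Sum = Δt · [h(1.65) + h(1.95) + h(2.25) + h(2.55) + h(2.85)].
Sum ≈ 3.43412.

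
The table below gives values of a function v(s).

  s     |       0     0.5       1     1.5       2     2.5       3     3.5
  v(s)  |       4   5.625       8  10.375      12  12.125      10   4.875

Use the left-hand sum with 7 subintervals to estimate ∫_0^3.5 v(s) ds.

31.0625

Δs = 0.5.
Sum = 0.5·[4 + 5.625 + 8 + 10.375 + 12 + 12.125 + 10] = 31.0625.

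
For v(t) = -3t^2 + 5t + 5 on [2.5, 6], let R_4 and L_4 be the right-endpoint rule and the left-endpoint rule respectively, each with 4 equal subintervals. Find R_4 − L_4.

-62.78125

R_4 = -141.23046875.
L_4 = -78.44921875.
R_4 − L_4 = -62.78125.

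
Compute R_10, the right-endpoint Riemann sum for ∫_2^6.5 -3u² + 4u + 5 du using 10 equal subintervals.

-189.849375

Δu = (6.5 − 2)/10 = 0.45.
Right endpoints: 2.45, 2.9, 3.35, 3.8, 4.25, 4.7, 5.15, 5.6, 6.05, 6.5.
f(2.45) = -3.2075, f(2.9) = -8.63, f(3.35) = -15.2675, f(3.8) = -23.12, f(4.25) = -32.1875, f(4.7) = -42.47, f(5.15) = -53.9675, f(5.6) = -66.68, f(6.05) = -80.6075, f(6.5) = -95.75.
Sum = Δu · [f(2.45) + f(2.9) + f(3.35) + ...].
Sum = -189.849375.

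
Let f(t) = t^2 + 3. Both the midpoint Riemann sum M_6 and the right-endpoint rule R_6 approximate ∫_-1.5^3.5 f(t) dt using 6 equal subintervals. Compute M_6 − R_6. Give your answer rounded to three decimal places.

-5.035

M_6 ≈ 30.12731.
R_6 ≈ 35.16204.
M_6 − R_6 ≈ -5.035.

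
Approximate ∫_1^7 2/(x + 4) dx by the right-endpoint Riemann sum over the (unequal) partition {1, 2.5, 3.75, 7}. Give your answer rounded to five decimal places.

1.37503

Subinterval widths: 1.5, 1.25, 3.25.
Right endpoints: 2.5, 3.75, 7.
f(2.5) = 4/13, f(3.75) = 8/31, f(7) = 2/11.
Sum = Σ Δx_i · f(x_i).
Sum ≈ 1.37503.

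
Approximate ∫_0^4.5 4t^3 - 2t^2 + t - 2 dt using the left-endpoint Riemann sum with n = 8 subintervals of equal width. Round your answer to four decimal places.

263.9795

Δt = (4.5 − 0)/8 = 0.5625.
Left endpoints: 0, 0.5625, 1.125, 1.6875, 2.25, 2.8125, 3.375, 3.9375.
f(0) = -2, f(0.5625) = -1391/1024, f(1.125) = 2.2890625, f(1.6875) = 13531/1024, f(2.25) = 35.6875, f(2.8125) = 75757/1024, f(3.375) = 132.3671875, f(3.9375) = 220279/1024.
Sum = Δt · [f(0) + f(0.5625) + f(1.125) + ...].
Sum ≈ 263.9795.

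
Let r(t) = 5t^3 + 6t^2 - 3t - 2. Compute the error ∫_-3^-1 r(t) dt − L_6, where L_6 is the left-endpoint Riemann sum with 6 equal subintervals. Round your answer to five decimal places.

Exact integral: ∫_-3^-1 r(t) dt = -40.
L_6 ≈ -53.5555556.
Error ≈ -40 − (-53.5555556) ≈ 13.55556.

13.55556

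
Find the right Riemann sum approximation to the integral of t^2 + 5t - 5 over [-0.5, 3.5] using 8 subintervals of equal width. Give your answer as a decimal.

Δt = (3.5 − (-0.5))/8 = 0.5.
Right endpoints: 0, 0.5, 1, 1.5, 2, 2.5, 3, 3.5.
f(0) = -5, f(0.5) = -2.25, f(1) = 1, f(1.5) = 4.75, f(2) = 9, f(2.5) = 13.75, f(3) = 19, f(3.5) = 24.75.
Sum = Δt · [f(0) + f(0.5) + f(1) + ...].
Sum = 32.5.

32.5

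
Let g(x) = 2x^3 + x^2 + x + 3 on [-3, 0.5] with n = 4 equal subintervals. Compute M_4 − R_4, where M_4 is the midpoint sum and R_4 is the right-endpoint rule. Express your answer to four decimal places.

M_4 ≈ -23.850586.
R_4 ≈ -6.767578.
M_4 − R_4 ≈ -17.0830.

-17.0830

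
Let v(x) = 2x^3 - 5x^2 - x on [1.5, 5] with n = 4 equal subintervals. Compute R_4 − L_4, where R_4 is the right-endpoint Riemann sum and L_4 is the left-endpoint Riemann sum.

110.25

R_4 ≈ 157.486328.
L_4 ≈ 47.236328.
R_4 − L_4 = 110.25.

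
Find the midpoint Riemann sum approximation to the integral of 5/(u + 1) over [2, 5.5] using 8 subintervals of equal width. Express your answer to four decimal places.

3.8625

Δu = (5.5 − 2)/8 = 0.4375.
Midpoints: 2.21875, 2.65625, 3.09375, 3.53125, 3.96875, 4.40625, 4.84375, 5.28125.
f(2.21875) = 160/103, f(2.65625) = 160/117, f(3.09375) = 160/131, f(3.53125) = 32/29, f(3.96875) = 160/159, f(4.40625) = 160/173, f(4.84375) = 160/187, f(5.28125) = 160/201.
Sum = Δu · [f(2.21875) + f(2.65625) + f(3.09375) + ...].
Sum ≈ 3.8625.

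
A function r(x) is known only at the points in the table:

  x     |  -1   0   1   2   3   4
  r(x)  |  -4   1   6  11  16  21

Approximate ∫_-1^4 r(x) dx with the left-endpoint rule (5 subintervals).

Δx = 1.
Sum = 1·[(-4) + 1 + 6 + 11 + 16] = 30.

30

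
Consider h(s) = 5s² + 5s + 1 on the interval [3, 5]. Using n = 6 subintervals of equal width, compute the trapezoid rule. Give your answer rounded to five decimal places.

Δs = (5 − 3)/6 = 1/3.
h(3) = 61, h(10/3) = 659/9, h(11/3) = 779/9, h(4) = 101, h(13/3) = 1049/9, h(14/3) = 1199/9, h(5) = 151.
T_6 = (Δs/2)·[h(s_0) + 2h(s_1) + ... + 2h(s_{5}) + h(s_6)].
Sum ≈ 205.51852.

205.51852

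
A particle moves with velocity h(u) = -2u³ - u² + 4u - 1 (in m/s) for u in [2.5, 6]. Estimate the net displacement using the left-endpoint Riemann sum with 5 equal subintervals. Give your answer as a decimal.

Δu = (6 − 2.5)/5 = 0.7.
Left endpoints: 2.5, 3.2, 3.9, 4.6, 5.3.
h(2.5) = -28.5, h(3.2) = -63.976, h(3.9) = -119.248, h(4.6) = -198.432, h(5.3) = -305.644.
Sum = Δu · [h(2.5) + h(3.2) + h(3.9) + h(4.6) + h(5.3)].
Sum = -501.06.

-501.06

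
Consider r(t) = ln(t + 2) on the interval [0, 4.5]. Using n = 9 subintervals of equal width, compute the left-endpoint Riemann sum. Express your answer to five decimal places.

Δt = (4.5 − 0)/9 = 0.5.
Left endpoints: 0, 0.5, 1, 1.5, 2, 2.5, 3, 3.5, 4.
r(0) ≈ 0.69315, r(0.5) ≈ 0.91629, r(1) ≈ 1.09861, r(1.5) ≈ 1.25276, r(2) ≈ 1.38629, r(2.5) ≈ 1.50408, r(3) ≈ 1.60944, r(3.5) ≈ 1.70475, r(4) ≈ 1.79176.
Sum = Δt · [r(0) + r(0.5) + r(1) + ...].
Sum ≈ 5.97857.

5.97857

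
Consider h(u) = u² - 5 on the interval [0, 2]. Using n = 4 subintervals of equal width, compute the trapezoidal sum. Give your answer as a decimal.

Δu = (2 − 0)/4 = 0.5.
h(0) = -5, h(0.5) = -4.75, h(1) = -4, h(1.5) = -2.75, h(2) = -1.
T_4 = (Δu/2)·[h(u_0) + 2h(u_1) + 2h(u_2) + 2h(u_3) + h(u_4)].
Sum = -7.25.

-7.25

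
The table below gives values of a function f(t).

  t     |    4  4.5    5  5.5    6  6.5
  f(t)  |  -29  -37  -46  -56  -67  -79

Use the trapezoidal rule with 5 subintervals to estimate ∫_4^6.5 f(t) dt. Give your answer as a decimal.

-130

Δt = 0.5.
T_5 = (0.5/2)·[(-29) + 2·(-37) + 2·(-46) + 2·(-56) + 2·(-67) + (-79)] = -130.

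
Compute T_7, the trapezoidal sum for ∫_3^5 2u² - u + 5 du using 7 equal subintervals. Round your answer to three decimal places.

67.388

Δu = (5 − 3)/7 = 2/7.
f(3) = 20, f(23/7) = 1142/49, f(25/7) = 1320/49, f(27/7) = 1514/49, f(29/7) = 1724/49, f(31/7) = 1950/49, f(33/7) = 2192/49, f(5) = 50.
T_7 = (Δu/2)·[f(u_0) + 2f(u_1) + ... + 2f(u_{6}) + f(u_7)].
Sum ≈ 67.388.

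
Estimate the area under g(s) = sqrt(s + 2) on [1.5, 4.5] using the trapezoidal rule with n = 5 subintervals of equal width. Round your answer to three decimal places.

6.680

Δs = (4.5 − 1.5)/5 = 0.6.
g(1.5) ≈ 1.871, g(2.1) ≈ 2.025, g(2.7) ≈ 2.168, g(3.3) ≈ 2.302, g(3.9) ≈ 2.429, g(4.5) ≈ 2.550.
T_5 = (Δs/2)·[g(s_0) + 2g(s_1) + ... + 2g(s_{4}) + g(s_5)].
Sum ≈ 6.680.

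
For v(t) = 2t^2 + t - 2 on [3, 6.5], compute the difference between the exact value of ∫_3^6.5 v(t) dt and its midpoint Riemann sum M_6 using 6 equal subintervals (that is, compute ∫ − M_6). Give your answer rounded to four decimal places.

Exact integral: ∫_3^6.5 v(t) dt ≈ 174.708333.
M_6 ≈ 174.509838.
Error ≈ 174.708333 − 174.509838 ≈ 0.1985.

0.1985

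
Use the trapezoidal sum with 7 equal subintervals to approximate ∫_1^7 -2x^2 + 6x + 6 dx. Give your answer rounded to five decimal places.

-49.46939

Δx = (7 − 1)/7 = 6/7.
f(1) = 10, f(13/7) = 502/49, f(19/7) = 370/49, f(25/7) = 94/49, f(31/7) = -326/49, f(37/7) = -890/49, f(43/7) = -1598/49, f(7) = -50.
T_7 = (Δx/2)·[f(x_0) + 2f(x_1) + ... + 2f(x_{6}) + f(x_7)].
Sum ≈ -49.46939.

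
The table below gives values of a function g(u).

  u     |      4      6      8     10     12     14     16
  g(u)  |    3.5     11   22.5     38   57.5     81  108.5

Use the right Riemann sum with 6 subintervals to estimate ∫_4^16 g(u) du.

Δu = 2.
Sum = 2·[11 + 22.5 + 38 + 57.5 + 81 + 108.5] = 637.

637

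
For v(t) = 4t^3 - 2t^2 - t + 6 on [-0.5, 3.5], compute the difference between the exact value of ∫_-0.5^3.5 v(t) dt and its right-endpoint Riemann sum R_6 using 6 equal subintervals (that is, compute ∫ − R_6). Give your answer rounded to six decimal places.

-52.740741

Exact integral: ∫_-0.5^3.5 v(t) dt ≈ 139.33333333.
R_6 ≈ 192.07407407.
Error ≈ 139.33333333 − 192.07407407 ≈ -52.740741.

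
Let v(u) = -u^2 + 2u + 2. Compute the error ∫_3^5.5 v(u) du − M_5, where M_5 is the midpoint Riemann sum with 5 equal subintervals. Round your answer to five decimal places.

Exact integral: ∫_3^5.5 v(u) du ≈ -20.2083333.
M_5 = -20.15625.
Error ≈ -20.2083333 − (-20.15625) ≈ -0.05208.

-0.05208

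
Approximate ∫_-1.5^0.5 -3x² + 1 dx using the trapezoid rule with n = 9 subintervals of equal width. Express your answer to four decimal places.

Δx = (0.5 − (-1.5))/9 = 2/9.
f(-1.5) = -5.75, f(-23/18) = -421/108, f(-19/18) = -253/108, f(-5/6) = -13/12, f(-11/18) = -13/108, f(-7/18) = 59/108, f(-1/6) = 11/12, f(1/18) = 107/108, f(5/18) = 83/108, f(0.5) = 0.25.
T_9 = (Δx/2)·[f(x_0) + 2f(x_1) + ... + 2f(x_{8}) + f(x_9)].
Sum ≈ -1.5494.

-1.5494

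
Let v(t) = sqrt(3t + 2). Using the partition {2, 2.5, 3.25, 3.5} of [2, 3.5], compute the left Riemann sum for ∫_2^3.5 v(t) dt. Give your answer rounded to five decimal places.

4.58283

Subinterval widths: 0.5, 0.75, 0.25.
Left endpoints: 2, 2.5, 3.25.
v(2) ≈ 2.82843, v(2.5) ≈ 3.08221, v(3.25) ≈ 3.42783.
Sum = Σ Δt_i · v(t_i).
Sum ≈ 4.58283.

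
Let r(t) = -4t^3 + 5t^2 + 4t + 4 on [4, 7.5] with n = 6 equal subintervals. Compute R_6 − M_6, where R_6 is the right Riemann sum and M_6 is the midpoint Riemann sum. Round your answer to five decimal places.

R_6 ≈ -2584.5474537.
M_6 ≈ -2210.7523148.
R_6 − M_6 ≈ -373.79514.

-373.79514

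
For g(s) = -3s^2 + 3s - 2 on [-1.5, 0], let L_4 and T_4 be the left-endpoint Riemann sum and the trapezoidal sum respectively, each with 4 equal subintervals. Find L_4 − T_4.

L_4 = -11.96484375.
T_4 = -9.85546875.
L_4 − T_4 = -2.109375.

-2.109375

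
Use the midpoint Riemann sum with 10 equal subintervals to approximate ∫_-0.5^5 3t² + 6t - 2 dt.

Δt = (5 − (-0.5))/10 = 0.55.
Midpoints: -0.225, 0.325, 0.875, 1.425, 1.975, 2.525, 3.075, 3.625, 4.175, 4.725.
f(-0.225) = -3.198125, f(0.325) = 0.266875, f(0.875) = 5.546875, f(1.425) = 12.641875, f(1.975) = 21.551875, f(2.525) = 32.276875, f(3.075) = 44.816875, f(3.625) = 59.171875, f(4.175) = 75.341875, f(4.725) = 93.326875.
Sum = Δt · [f(-0.225) + f(0.325) + f(0.875) + ...].
Sum = 187.9590625.

187.9590625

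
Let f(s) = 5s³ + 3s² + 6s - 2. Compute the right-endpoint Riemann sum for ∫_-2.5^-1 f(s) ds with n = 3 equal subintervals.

-36.5625

Δs = (-1 − (-2.5))/3 = 0.5.
Right endpoints: -2, -1.5, -1.
f(-2) = -42, f(-1.5) = -21.125, f(-1) = -10.
Sum = Δs · [f(-2) + f(-1.5) + f(-1)].
Sum = -36.5625.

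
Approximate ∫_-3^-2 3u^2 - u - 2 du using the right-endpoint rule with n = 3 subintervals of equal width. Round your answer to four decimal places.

Δu = (-2 − (-3))/3 = 1/3.
Right endpoints: -8/3, -7/3, -2.
f(-8/3) = 22, f(-7/3) = 50/3, f(-2) = 12.
Sum = Δu · [f(-8/3) + f(-7/3) + f(-2)].
Sum ≈ 16.8889.

16.8889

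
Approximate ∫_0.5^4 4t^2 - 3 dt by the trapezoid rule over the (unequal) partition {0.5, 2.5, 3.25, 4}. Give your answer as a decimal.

80.5625

Subinterval widths: 2, 0.75, 0.75.
f(0.5) = -2, f(2.5) = 22, f(3.25) = 39.25, f(4) = 61.
On each subinterval the trapezoid contributes (Δt_i/2)·[f(t_{i-1}) + f(t_i)].
Sum = 80.5625.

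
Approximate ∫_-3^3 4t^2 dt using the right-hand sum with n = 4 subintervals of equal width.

Δt = (3 − (-3))/4 = 1.5.
Right endpoints: -1.5, 0, 1.5, 3.
f(-1.5) = 9, f(0) = 0, f(1.5) = 9, f(3) = 36.
Sum = Δt · [f(-1.5) + f(0) + f(1.5) + f(3)].
Sum = 81.

81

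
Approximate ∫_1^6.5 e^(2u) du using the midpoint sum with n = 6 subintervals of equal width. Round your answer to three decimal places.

193013.515

Δu = (6.5 − 1)/6 = 11/12.
Midpoints: 35/24, 2.375, 79/24, 101/24, 5.125, 145/24.
f(35/24) ≈ 18.480, f(2.375) ≈ 115.584, f(79/24) ≈ 722.945, f(101/24) ≈ 4521.806, f(5.125) ≈ 28282.542, f(145/24) ≈ 176898.842.
Sum = Δu · [f(35/24) + f(2.375) + f(79/24) + ...].
Sum ≈ 193013.515.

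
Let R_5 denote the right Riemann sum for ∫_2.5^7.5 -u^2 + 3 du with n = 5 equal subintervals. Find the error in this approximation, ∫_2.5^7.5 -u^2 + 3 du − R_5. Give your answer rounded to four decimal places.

25.8333

Exact integral: ∫_2.5^7.5 f(u) du ≈ -120.416667.
R_5 = -146.25.
Error ≈ -120.416667 − (-146.25) ≈ 25.8333.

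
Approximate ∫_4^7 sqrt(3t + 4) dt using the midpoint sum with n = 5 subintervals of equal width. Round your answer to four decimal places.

13.5567

Δt = (7 − 4)/5 = 0.6.
Midpoints: 4.3, 4.9, 5.5, 6.1, 6.7.
f(4.3) ≈ 4.1110, f(4.9) ≈ 4.3243, f(5.5) ≈ 4.5277, f(6.1) ≈ 4.7223, f(6.7) ≈ 4.9092.
Sum = Δt · [f(4.3) + f(4.9) + f(5.5) + f(6.1) + f(6.7)].
Sum ≈ 13.5567.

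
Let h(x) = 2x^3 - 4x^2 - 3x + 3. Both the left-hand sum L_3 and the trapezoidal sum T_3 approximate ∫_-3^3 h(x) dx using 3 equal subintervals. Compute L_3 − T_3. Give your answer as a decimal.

L_3 = -160.
T_3 = -70.
L_3 − T_3 = -90.

-90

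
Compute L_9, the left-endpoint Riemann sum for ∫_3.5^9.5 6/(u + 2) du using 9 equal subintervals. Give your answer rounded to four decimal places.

4.6210

Δu = (9.5 − 3.5)/9 = 2/3.
Left endpoints: 3.5, 25/6, 29/6, 5.5, 37/6, 41/6, 7.5, 49/6, 53/6.
f(3.5) = 12/11, f(25/6) = 36/37, f(29/6) = 36/41, f(5.5) = 0.8, f(37/6) = 36/49, f(41/6) = 36/53, f(7.5) = 12/19, f(49/6) = 36/61, f(53/6) = 36/65.
Sum = Δu · [f(3.5) + f(25/6) + f(29/6) + ...].
Sum ≈ 4.6210.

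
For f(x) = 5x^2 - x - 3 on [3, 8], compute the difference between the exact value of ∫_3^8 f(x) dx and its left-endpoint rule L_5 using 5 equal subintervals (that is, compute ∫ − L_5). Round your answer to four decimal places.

130.8333

Exact integral: ∫_3^8 f(x) dx ≈ 765.833333.
L_5 = 635.
Error ≈ 765.833333 − 635 ≈ 130.8333.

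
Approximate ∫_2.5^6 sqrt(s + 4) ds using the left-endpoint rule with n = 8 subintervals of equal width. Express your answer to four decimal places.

Δs = (6 − 2.5)/8 = 0.4375.
Left endpoints: 2.5, 2.9375, 3.375, 3.8125, 4.25, 4.6875, 5.125, 5.5625.
f(2.5) ≈ 2.5495, f(2.9375) ≈ 2.6339, f(3.375) ≈ 2.7157, f(3.8125) ≈ 2.7951, f(4.25) ≈ 2.8723, f(4.6875) ≈ 2.9475, f(5.125) ≈ 3.0208, f(5.5625) ≈ 3.0923.
Sum = Δs · [f(2.5) + f(2.9375) + f(3.375) + ...].
Sum ≈ 9.8993.

9.8993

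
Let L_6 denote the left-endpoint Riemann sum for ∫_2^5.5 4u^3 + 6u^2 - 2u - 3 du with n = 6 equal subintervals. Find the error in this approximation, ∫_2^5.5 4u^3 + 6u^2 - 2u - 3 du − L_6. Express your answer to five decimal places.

218.54340

Exact integral: ∫_2^5.5 f(u) du = 1179.0625.
L_6 ≈ 960.5190972.
Error ≈ 1179.0625 − 960.5190972 ≈ 218.54340.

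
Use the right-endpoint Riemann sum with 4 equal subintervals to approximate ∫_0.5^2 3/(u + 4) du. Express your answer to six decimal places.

Δu = (2 − 0.5)/4 = 0.375.
Right endpoints: 0.875, 1.25, 1.625, 2.
f(0.875) = 8/13, f(1.25) = 4/7, f(1.625) = 8/15, f(2) = 0.5.
Sum = Δu · [f(0.875) + f(1.25) + f(1.625) + f(2)].
Sum ≈ 0.832555.

0.832555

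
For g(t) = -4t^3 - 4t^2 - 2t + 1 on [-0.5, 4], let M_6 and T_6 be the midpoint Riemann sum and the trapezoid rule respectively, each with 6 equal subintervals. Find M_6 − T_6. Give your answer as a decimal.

M_6 = -347.4140625.
T_6 = -363.234375.
M_6 − T_6 = 15.8203125.

15.8203125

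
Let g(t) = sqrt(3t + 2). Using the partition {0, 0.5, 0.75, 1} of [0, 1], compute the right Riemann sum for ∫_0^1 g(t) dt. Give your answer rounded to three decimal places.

2.010

Subinterval widths: 0.5, 0.25, 0.25.
Right endpoints: 0.5, 0.75, 1.
g(0.5) ≈ 1.871, g(0.75) ≈ 2.062, g(1) ≈ 2.236.
Sum = Σ Δt_i · g(t_i).
Sum ≈ 2.010.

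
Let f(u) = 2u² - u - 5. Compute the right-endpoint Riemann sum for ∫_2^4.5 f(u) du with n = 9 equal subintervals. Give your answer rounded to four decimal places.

Δu = (4.5 − 2)/9 = 5/18.
Right endpoints: 41/18, 23/9, 17/6, 28/9, 61/18, 11/3, 71/18, 38/9, 4.5.
f(41/18) = 251/81, f(23/9) = 446/81, f(17/6) = 74/9, f(28/9) = 911/81, f(61/18) = 1181/81, f(11/3) = 164/9, f(71/18) = 1796/81, f(38/9) = 2141/81, f(4.5) = 31.
Sum = Δu · [f(41/18) + f(23/9) + f(17/6) + ...].
Sum ≈ 39.0226.

39.0226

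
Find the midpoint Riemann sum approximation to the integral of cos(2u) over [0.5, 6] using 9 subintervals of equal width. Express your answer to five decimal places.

Δu = (6 − 0.5)/9 = 11/18.
Midpoints: 29/36, 17/12, 73/36, 95/36, 3.25, 139/36, 161/36, 61/12, 205/36.
f(29/36) ≈ -0.04030, f(17/12) ≈ -0.95286, f(73/36) ≈ -0.61061, f(95/36) ≈ 0.53574, f(3.25) ≈ 0.97659, f(139/36) ≈ 0.13138, f(161/36) ≈ -0.88684, f(61/12) ≈ -0.73719, f(205/36) ≈ 0.38325.
Sum = Δu · [f(29/36) + f(17/12) + f(73/36) + ...].
Sum ≈ -0.73385.

-0.73385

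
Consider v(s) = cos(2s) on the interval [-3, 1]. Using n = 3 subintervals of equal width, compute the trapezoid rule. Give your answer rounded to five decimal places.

0.10163

Δs = (1 − (-3))/3 = 4/3.
v(-3) ≈ 0.96017, v(-5/3) ≈ -0.98167, v(-1/3) ≈ 0.78589, v(1) ≈ -0.41615.
T_3 = (Δs/2)·[v(s_0) + 2v(s_1) + 2v(s_2) + v(s_3)].
Sum ≈ 0.10163.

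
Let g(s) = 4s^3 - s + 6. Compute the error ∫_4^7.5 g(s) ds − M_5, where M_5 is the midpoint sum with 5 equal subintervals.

9.86125

Exact integral: ∫_4^7.5 g(s) ds = 2908.9375.
M_5 = 2899.07625.
Error = 2908.9375 − 2899.07625 = 9.86125.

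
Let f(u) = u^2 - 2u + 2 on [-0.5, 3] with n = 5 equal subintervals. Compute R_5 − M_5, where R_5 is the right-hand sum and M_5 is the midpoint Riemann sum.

1.04125

R_5 = 8.19.
M_5 = 7.14875.
R_5 − M_5 = 1.04125.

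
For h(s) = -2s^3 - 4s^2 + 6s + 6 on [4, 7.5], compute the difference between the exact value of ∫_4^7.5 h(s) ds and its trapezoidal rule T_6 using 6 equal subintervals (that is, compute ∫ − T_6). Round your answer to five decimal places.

7.64207

Exact integral: ∫_4^7.5 h(s) ds ≈ -1789.4479167.
T_6 ≈ -1797.0899884.
Error ≈ -1789.4479167 − (-1797.0899884) ≈ 7.64207.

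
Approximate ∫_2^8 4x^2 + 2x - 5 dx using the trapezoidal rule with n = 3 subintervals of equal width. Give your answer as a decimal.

718

Δx = (8 − 2)/3 = 2.
f(2) = 15, f(4) = 67, f(6) = 151, f(8) = 267.
T_3 = (Δx/2)·[f(x_0) + 2f(x_1) + 2f(x_2) + f(x_3)].
Sum = 718.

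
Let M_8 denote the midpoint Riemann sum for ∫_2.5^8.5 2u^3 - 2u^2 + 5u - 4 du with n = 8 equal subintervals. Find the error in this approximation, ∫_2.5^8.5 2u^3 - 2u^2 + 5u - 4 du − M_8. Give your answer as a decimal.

Exact integral: ∫_2.5^8.5 f(u) du = 2332.5.
M_8 = 2323.78125.
Error = 2332.5 − 2323.78125 = 8.71875.

8.71875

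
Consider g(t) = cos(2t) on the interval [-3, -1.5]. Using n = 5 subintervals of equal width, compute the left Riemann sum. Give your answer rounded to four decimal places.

Δt = (-1.5 − (-3))/5 = 0.3.
Left endpoints: -3, -2.7, -2.4, -2.1, -1.8.
g(-3) ≈ 0.9602, g(-2.7) ≈ 0.6347, g(-2.4) ≈ 0.0875, g(-2.1) ≈ -0.4903, g(-1.8) ≈ -0.8968.
Sum = Δt · [g(-3) + g(-2.7) + g(-2.4) + g(-2.1) + g(-1.8)].
Sum ≈ 0.0886.

0.0886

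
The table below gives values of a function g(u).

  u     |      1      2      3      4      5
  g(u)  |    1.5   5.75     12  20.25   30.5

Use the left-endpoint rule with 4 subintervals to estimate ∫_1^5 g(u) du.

Δu = 1.
Sum = 1·[1.5 + 5.75 + 12 + 20.25] = 39.5.

39.5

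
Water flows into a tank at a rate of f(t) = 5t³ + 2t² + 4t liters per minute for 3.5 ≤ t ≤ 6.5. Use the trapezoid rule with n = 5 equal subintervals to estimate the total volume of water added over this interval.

Δt = (6.5 − 3.5)/5 = 0.6.
f(3.5) = 252.875, f(4.1) = 394.625, f(4.7) = 582.095, f(5.3) = 821.765, f(5.9) = 1120.115, f(6.5) = 1483.625.
T_5 = (Δt/2)·[f(t_0) + 2f(t_1) + ... + 2f(t_{4}) + f(t_5)].
Sum = 2272.11.

2272.11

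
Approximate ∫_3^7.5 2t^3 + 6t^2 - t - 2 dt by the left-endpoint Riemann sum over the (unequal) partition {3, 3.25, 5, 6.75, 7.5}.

Subinterval widths: 0.25, 1.75, 1.75, 0.75.
Left endpoints: 3, 3.25, 5, 6.75.
f(3) = 103, f(3.25) = 126.78125, f(5) = 393, f(6.75) = 879.71875.
Sum = Σ Δt_i · f(t_i).
Sum = 1595.15625.

1595.15625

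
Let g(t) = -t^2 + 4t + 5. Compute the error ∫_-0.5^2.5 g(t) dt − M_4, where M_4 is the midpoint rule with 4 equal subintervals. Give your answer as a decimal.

Exact integral: ∫_-0.5^2.5 g(t) dt = 21.75.
M_4 = 21.890625.
Error = 21.75 − 21.890625 = -0.140625.

-0.140625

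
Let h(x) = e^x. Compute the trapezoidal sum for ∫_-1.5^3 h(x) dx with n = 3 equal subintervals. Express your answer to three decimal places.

Δx = (3 − (-1.5))/3 = 1.5.
h(-1.5) ≈ 0.223, h(0) ≈ 1.000, h(1.5) ≈ 4.482, h(3) ≈ 20.086.
T_3 = (Δx/2)·[h(x_0) + 2h(x_1) + 2h(x_2) + h(x_3)].
Sum ≈ 23.454.

23.454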